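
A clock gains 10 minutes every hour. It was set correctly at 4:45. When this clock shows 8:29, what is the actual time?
For every 60 true minutes, the faulty clock advances 70 minutes, so 1 faulty-clock minute corresponds to 60/70 true minutes.
From 4:45 to 8:29 on the faulty dial is 224 minutes.
True elapsed: 224 x 60/70 = 192 minutes = 3 hours and 12 minutes.
True time: 4:45 + 3 hours and 12 minutes = 7:57.

Final answer: 7:57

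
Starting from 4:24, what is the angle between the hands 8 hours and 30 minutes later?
First find the time 8 hours and 30 minutes after 4:24.
Total minutes: 4 x 60 + 24 + 8 x 60 + 30 = 774.
774 mod 720 = 54 minutes = 12:54.
Now compute the angle at 12:54:
Hour hand: 0 x 30 + 54 x 0.5 = 27 degrees
Minute hand: 54 x 6 = 324 degrees
Difference: |27 - 324| = 297 degrees
Smaller angle: 360 - 297 = 63 degrees

Final answer: 63 degrees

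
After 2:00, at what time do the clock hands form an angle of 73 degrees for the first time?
At t minutes past 2:00, the hour hand is at 30 x 2 + 0.5t degrees and the minute hand is at 6t degrees.
The smaller angle between them is 73 degrees when |30H - 5.5t| = 73 or |30H - 5.5t| = 287.
With H = 2, solve 30 x 2 - 5.5t = +/- target for each target:
  t = (30 x 2 - 73) / 5.5 = -2.36 (outside (0, 60))
  t = (30 x 2 + 73) / 5.5 = 24.18
  t = (30 x 2 - 287) / 5.5 = -41.27 (outside (0, 60))
  t = (30 x 2 + 287) / 5.5 = 63.09 (outside (0, 60))
Valid solutions in (0, 60): {24.18} minutes.
The first occurrence is t = 24.18 minutes.
The hands form a 73-degree angle at 24.18 minutes past 2:00.

Final answer: 24.18 minutes past 2:00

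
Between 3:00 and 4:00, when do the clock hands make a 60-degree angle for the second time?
At t minutes past 3:00, the hour hand is at 30 x 3 + 0.5t degrees and the minute hand is at 6t degrees.
The smaller angle between them is 60 degrees when |30H - 5.5t| = 60 or |30H - 5.5t| = 300.
With H = 3, solve 30 x 3 - 5.5t = +/- target for each target:
  t = (30 x 3 - 60) / 5.5 = 5.45
  t = (30 x 3 + 60) / 5.5 = 27.27
  t = (30 x 3 - 300) / 5.5 = -38.18 (outside (0, 60))
  t = (30 x 3 + 300) / 5.5 = 70.91 (outside (0, 60))
Valid solutions in (0, 60): {5.45, 27.27} minutes.
The second occurrence is t = 27.27 minutes.
The hands form a 60-degree angle at 27.27 minutes past 3:00.

Final answer: 27.27 minutes past 3:00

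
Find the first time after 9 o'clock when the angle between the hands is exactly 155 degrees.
At t minutes past 9:00, the hour hand is at 30 x 9 + 0.5t degrees and the minute hand is at 6t degrees.
The smaller angle between them is 155 degrees when |30H - 5.5t| = 155 or |30H - 5.5t| = 205.
With H = 9, solve 30 x 9 - 5.5t = +/- target for each target:
  t = (30 x 9 - 155) / 5.5 = 20.91
  t = (30 x 9 + 155) / 5.5 = 77.27 (outside (0, 60))
  t = (30 x 9 - 205) / 5.5 = 11.82
  t = (30 x 9 + 205) / 5.5 = 86.36 (outside (0, 60))
Valid solutions in (0, 60): {11.82, 20.91} minutes.
The first occurrence is t = 11.82 minutes.
The hands form a 155-degree angle at 11.82 minutes past 9:00.

Final answer: 11.82 minutes past 9:00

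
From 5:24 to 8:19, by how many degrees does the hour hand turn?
The hour hand moves 0.5 degrees per minute.
Time elapsed: 8:19 - 5:24 = 175 minutes
Angular displacement: 175 x 0.5 = 87.5 degrees

Final answer: 87.5 degrees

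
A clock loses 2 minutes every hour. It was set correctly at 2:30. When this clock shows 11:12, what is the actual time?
For every 60 true minutes, the faulty clock advances 58 minutes, so 1 faulty-clock minute corresponds to 60/58 true minutes.
From 2:30 to 11:12 on the faulty dial is 522 minutes.
True elapsed: 522 x 60/58 = 540 minutes = 9 hours.
True time: 2:30 + 9 hours = 11:30.

Final answer: 11:30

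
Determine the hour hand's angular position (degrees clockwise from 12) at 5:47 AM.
The hour hand moves 30 degrees per hour and 0.5 degrees per minute.
At 5:47: (5) x 30 + 47 x 0.5 = 150 + 23.5 = 173.5 degrees

Final answer: 173.5 degrees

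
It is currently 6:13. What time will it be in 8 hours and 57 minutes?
Starting time: 6:13
Adding 57 minutes to 13 minutes: 13 + 57 = 70 minutes = 1 hour and 10 minutes
Adding 8 hours: 6 + 8 + 1 (carry) = 15 - 12 = 3
Final time: 3:10

Final answer: 3:10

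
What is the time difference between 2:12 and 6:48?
From 2:12 to 6:48:
(6 x 60 + 48) - (2 x 60 + 12) = 408 - 132 = 276 minutes
= 4 hours and 36 minutes

Final answer: 4 hours and 36 minutes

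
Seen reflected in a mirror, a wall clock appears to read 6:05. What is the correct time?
Reflection across the vertical (12-6) axis maps a hand at angle A degrees to (360 - A) degrees, which sends a reading of T minutes past 12:00 to (720 - T) minutes past 12:00.
Mirror reads 6:05 = 365 minutes past 12:00.
Actual time: (720 - 365) mod 720 = 355 minutes = 5:55.

Final answer: 5:55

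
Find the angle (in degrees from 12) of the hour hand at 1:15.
The hour hand moves 30 degrees per hour and 0.5 degrees per minute.
At 1:15: (1) x 30 + 15 x 0.5 = 30 + 7.5 = 37.5 degrees

Final answer: 37.5 degrees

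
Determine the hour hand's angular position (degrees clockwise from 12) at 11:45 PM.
The hour hand moves 30 degrees per hour and 0.5 degrees per minute.
At 11:45: (11) x 30 + 45 x 0.5 = 330 + 22.5 = 352.5 degrees

Final answer: 352.5 degrees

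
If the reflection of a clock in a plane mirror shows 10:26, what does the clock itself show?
Reflection across the vertical (12-6) axis maps a hand at angle A degrees to (360 - A) degrees, which sends a reading of T minutes past 12:00 to (720 - T) minutes past 12:00.
Mirror reads 10:26 = 626 minutes past 12:00.
Actual time: (720 - 626) mod 720 = 94 minutes = 1:34.

Final answer: 1:34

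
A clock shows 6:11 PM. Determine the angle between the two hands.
Hour hand position: 6 x 30 + 11 x 0.5 = 185.5 degrees
Minute hand position: 11 x 6 = 66 degrees
Difference: |185.5 - 66| = 119.5 degrees
The angle between the hands is 119.5 degrees

Final answer: 119.5 degrees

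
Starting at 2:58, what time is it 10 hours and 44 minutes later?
Starting time: 2:58
Adding 44 minutes to 58 minutes: 58 + 44 = 102 minutes = 1 hour and 42 minutes
Adding 10 hours: 2 + 10 + 1 (carry) = 13 - 12 = 1
Final time: 1:42

Final answer: 1:42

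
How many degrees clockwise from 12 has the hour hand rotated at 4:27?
The hour hand moves 30 degrees per hour and 0.5 degrees per minute.
At 4:27: (4) x 30 + 27 x 0.5 = 120 + 13.5 = 133.5 degrees

Final answer: 133.5 degrees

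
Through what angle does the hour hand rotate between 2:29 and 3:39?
The hour hand moves 0.5 degrees per minute.
Time elapsed: 3:39 - 2:29 = 70 minutes
Angular displacement: 70 x 0.5 = 35 degrees

Final answer: 35 degrees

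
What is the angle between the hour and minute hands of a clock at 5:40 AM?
Hour hand position: 5 x 30 + 40 x 0.5 = 170 degrees
Minute hand position: 40 x 6 = 240 degrees
Difference: |170 - 240| = 70 degrees
The angle between the hands is 70 degrees

Final answer: 70 degrees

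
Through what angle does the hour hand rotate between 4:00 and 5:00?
The hour hand moves 0.5 degrees per minute.
Time elapsed: 5:00 - 4:00 = 60 minutes
Angular displacement: 60 x 0.5 = 30 degrees

Final answer: 30 degrees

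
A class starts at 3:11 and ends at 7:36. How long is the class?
From 3:11 to 7:36:
(7 x 60 + 36) - (3 x 60 + 11) = 456 - 191 = 265 minutes
= 4 hours and 25 minutes

Final answer: 4 hours and 25 minutes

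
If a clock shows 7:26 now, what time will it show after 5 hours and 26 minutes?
Starting time: 7:26
Adding 26 minutes to 26 minutes: 26 + 26 = 52 minutes
Adding 5 hours: 7 + 5 = 12
Final time: 12:52

Final answer: 12:52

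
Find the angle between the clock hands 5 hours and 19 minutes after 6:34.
First find the time 5 hours and 19 minutes after 6:34.
Total minutes: 6 x 60 + 34 + 5 x 60 + 19 = 713.
713 mod 720 = 713 minutes = 11:53.
Now compute the angle at 11:53:
Hour hand: 11 x 30 + 53 x 0.5 = 356.5 degrees
Minute hand: 53 x 6 = 318 degrees
Difference: |356.5 - 318| = 38.5 degrees
The angle is 38.5 degrees

Final answer: 38.5 degrees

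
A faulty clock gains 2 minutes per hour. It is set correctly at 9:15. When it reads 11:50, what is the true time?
For every 60 true minutes, the faulty clock advances 62 minutes, so 1 faulty-clock minute corresponds to 60/62 true minutes.
From 9:15 to 11:50 on the faulty dial is 155 minutes.
True elapsed: 155 x 60/62 = 150 minutes = 2 hours and 30 minutes.
True time: 9:15 + 2 hours and 30 minutes = 11:45.

Final answer: 11:45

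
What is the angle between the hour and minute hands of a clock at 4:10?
Hour hand position: 4 x 30 + 10 x 0.5 = 125 degrees
Minute hand position: 10 x 6 = 60 degrees
Difference: |125 - 60| = 65 degrees
The angle between the hands is 65 degrees

Final answer: 65 degrees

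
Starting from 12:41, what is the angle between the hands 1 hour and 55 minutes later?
First find the time 1 hour and 55 minutes after 12:41.
Total minutes: 12 x 60 + 41 + 1 x 60 + 55 = 876.
876 mod 720 = 156 minutes = 2:36.
Now compute the angle at 2:36:
Hour hand: 2 x 30 + 36 x 0.5 = 78 degrees
Minute hand: 36 x 6 = 216 degrees
Difference: |78 - 216| = 138 degrees
The angle is 138 degrees

Final answer: 138 degrees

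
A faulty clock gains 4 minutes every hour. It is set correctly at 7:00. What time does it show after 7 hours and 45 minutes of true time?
For every 60 true minutes, the faulty clock advances 60 + 4 = 64 minutes.
True elapsed: 7 hours and 45 minutes = 465 minutes.
Faulty clock advances: 465 x 64/60 = 496 minutes (drift: 31 minutes ahead).
Shown time: 7:00 + 496 minutes = 3:16.

Final answer: 3:16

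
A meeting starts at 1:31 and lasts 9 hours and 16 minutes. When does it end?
Starting time: 1:31
Adding 16 minutes to 31 minutes: 31 + 16 = 47 minutes
Adding 9 hours: 1 + 9 = 10
Final time: 10:47

Final answer: 10:47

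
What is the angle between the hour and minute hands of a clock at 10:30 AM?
Hour hand position: 10 x 30 + 30 x 0.5 = 315 degrees
Minute hand position: 30 x 6 = 180 degrees
Difference: |315 - 180| = 135 degrees
The angle between the hands is 135 degrees

Final answer: 135 degrees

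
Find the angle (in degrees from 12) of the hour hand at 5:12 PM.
The hour hand moves 30 degrees per hour and 0.5 degrees per minute.
At 5:12: (5) x 30 + 12 x 0.5 = 150 + 6 = 156 degrees

Final answer: 156 degrees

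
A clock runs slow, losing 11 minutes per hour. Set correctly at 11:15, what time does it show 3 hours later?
For every 60 true minutes, the faulty clock advances 60 - 11 = 49 minutes.
True elapsed: 3 hours = 180 minutes.
Faulty clock advances: 180 x 49/60 = 147 minutes (drift: 33 minutes behind).
Shown time: 11:15 + 147 minutes = 1:42.

Final answer: 1:42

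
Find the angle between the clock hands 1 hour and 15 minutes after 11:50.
First find the time 1 hour and 15 minutes after 11:50.
Total minutes: 11 x 60 + 50 + 1 x 60 + 15 = 785.
785 mod 720 = 65 minutes = 1:05.
Now compute the angle at 1:05:
Hour hand: 1 x 30 + 5 x 0.5 = 32.5 degrees
Minute hand: 5 x 6 = 30 degrees
Difference: |32.5 - 30| = 2.5 degrees
The angle is 2.5 degrees

Final answer: 2.5 degrees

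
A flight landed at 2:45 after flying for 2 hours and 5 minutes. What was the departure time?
Starting time: 2:45 = 165 total minutes past 12:00
Subtracting: 2 hours and 5 minutes = 125 minutes
165 - 125 = 40 minutes
= 40 minutes past 12:00 = 12:40

Final answer: 12:40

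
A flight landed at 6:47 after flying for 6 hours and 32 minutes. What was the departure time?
Starting time: 6:47 = 407 total minutes past 12:00
Subtracting: 6 hours and 32 minutes = 392 minutes
407 - 392 = 15 minutes
= 15 minutes past 12:00 = 12:15

Final answer: 12:15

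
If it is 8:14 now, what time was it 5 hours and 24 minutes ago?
Starting time: 8:14 = 494 total minutes past 12:00
Subtracting: 5 hours and 24 minutes = 324 minutes
494 - 324 = 170 minutes
= 2 hours and 50 minutes past 12:00 = 2:50

Final answer: 2:50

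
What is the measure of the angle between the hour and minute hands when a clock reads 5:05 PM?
Hour hand position: 5 x 30 + 5 x 0.5 = 152.5 degrees
Minute hand position: 5 x 6 = 30 degrees
Difference: |152.5 - 30| = 122.5 degrees
The angle between the hands is 122.5 degrees

Final answer: 122.5 degrees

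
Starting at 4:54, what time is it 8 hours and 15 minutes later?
Starting time: 4:54
Adding 15 minutes to 54 minutes: 54 + 15 = 69 minutes = 1 hour and 9 minutes
Adding 8 hours: 4 + 8 + 1 (carry) = 13 - 12 = 1
Final time: 1:09

Final answer: 1:09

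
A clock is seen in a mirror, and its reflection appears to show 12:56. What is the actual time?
Reflection across the vertical (12-6) axis maps a hand at angle A degrees to (360 - A) degrees, which sends a reading of T minutes past 12:00 to (720 - T) minutes past 12:00.
Mirror reads 12:56 = 56 minutes past 12:00.
Actual time: (720 - 56) mod 720 = 664 minutes = 11:04.

Final answer: 11:04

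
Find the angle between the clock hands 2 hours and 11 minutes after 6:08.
First find the time 2 hours and 11 minutes after 6:08.
Total minutes: 6 x 60 + 8 + 2 x 60 + 11 = 499.
499 mod 720 = 499 minutes = 8:19.
Now compute the angle at 8:19:
Hour hand: 8 x 30 + 19 x 0.5 = 249.5 degrees
Minute hand: 19 x 6 = 114 degrees
Difference: |249.5 - 114| = 135.5 degrees
The angle is 135.5 degrees

Final answer: 135.5 degrees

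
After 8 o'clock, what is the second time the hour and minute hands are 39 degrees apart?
At t minutes past 8:00, the hour hand is at 30 x 8 + 0.5t degrees and the minute hand is at 6t degrees.
The smaller angle between them is 39 degrees when |30H - 5.5t| = 39 or |30H - 5.5t| = 321.
With H = 8, solve 30 x 8 - 5.5t = +/- target for each target:
  t = (30 x 8 - 39) / 5.5 = 36.55
  t = (30 x 8 + 39) / 5.5 = 50.73
  t = (30 x 8 - 321) / 5.5 = -14.73 (outside (0, 60))
  t = (30 x 8 + 321) / 5.5 = 102 (outside (0, 60))
Valid solutions in (0, 60): {36.55, 50.73} minutes.
The second occurrence is t = 50.73 minutes.
The hands form a 39-degree angle at 50.73 minutes past 8:00.

Final answer: 50.73 minutes past 8:00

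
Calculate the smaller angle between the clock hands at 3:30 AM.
Hour hand position: 3 x 30 + 30 x 0.5 = 105 degrees
Minute hand position: 30 x 6 = 180 degrees
Difference: |105 - 180| = 75 degrees
The angle between the hands is 75 degrees

Final answer: 75 degrees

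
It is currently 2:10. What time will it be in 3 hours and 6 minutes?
Starting time: 2:10
Adding 6 minutes to 10 minutes: 10 + 6 = 16 minutes
Adding 3 hours: 2 + 3 = 5
Final time: 5:16

Final answer: 5:16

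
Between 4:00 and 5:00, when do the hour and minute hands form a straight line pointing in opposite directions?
For hands to be 180 degrees apart: |30H - 5.5t| = 180
With H = 4: t = (30 x 4 + 180)/5.5 = 54.55 or t = (30 x 4 - 180)/5.5 = -10.91
First valid solution (0 < t < 60): t = 54.55 minutes
The hands are opposite at 54.55 minutes past 4:00.

Final answer: 54.55 minutes past 4:00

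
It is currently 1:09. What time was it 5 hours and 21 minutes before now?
Starting time: 1:09 = 69 total minutes past 12:00
Subtracting: 5 hours and 21 minutes = 321 minutes
69 - 321 = -252 (negative, add 12 hours = 720) = 468 minutes
= 7 hours and 48 minutes past 12:00 = 7:48

Final answer: 7:48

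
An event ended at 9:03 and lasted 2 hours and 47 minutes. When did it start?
Starting time: 9:03 = 543 total minutes past 12:00
Subtracting: 2 hours and 47 minutes = 167 minutes
543 - 167 = 376 minutes
= 6 hours and 16 minutes past 12:00 = 6:16

Final answer: 6:16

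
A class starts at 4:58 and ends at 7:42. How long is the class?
From 4:58 to 7:42:
(7 x 60 + 42) - (4 x 60 + 58) = 462 - 298 = 164 minutes
= 2 hours and 44 minutes

Final answer: 2 hours and 44 minutes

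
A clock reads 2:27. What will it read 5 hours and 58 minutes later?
Starting time: 2:27
Adding 58 minutes to 27 minutes: 27 + 58 = 85 minutes = 1 hour and 25 minutes
Adding 5 hours: 2 + 5 + 1 (carry) = 8
Final time: 8:25

Final answer: 8:25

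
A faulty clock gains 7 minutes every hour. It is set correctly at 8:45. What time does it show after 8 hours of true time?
For every 60 true minutes, the faulty clock advances 60 + 7 = 67 minutes.
True elapsed: 8 hours = 480 minutes.
Faulty clock advances: 480 x 67/60 = 536 minutes (drift: 56 minutes ahead).
Shown time: 8:45 + 536 minutes = 5:41.

Final answer: 5:41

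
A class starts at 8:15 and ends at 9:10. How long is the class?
From 8:15 to 9:10:
(9 x 60 + 10) - (8 x 60 + 15) = 550 - 495 = 55 minutes
= 55 minutes

Final answer: 55 minutes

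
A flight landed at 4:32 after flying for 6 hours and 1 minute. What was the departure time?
Starting time: 4:32 = 272 total minutes past 12:00
Subtracting: 6 hours and 1 minute = 361 minutes
272 - 361 = -89 (negative, add 12 hours = 720) = 631 minutes
= 10 hours and 31 minutes past 12:00 = 10:31

Final answer: 10:31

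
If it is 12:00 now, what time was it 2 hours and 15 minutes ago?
Starting time: 12:00 = 0 total minutes past 12:00
Subtracting: 2 hours and 15 minutes = 135 minutes
0 - 135 = -135 (negative, add 12 hours = 720) = 585 minutes
= 9 hours and 45 minutes past 12:00 = 9:45

Final answer: 9:45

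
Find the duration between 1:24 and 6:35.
From 1:24 to 6:35:
(6 x 60 + 35) - (1 x 60 + 24) = 395 - 84 = 311 minutes
= 5 hours and 11 minutes

Final answer: 5 hours and 11 minutes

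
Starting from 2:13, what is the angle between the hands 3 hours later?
First find the time 3 hours after 2:13.
Total minutes: 2 x 60 + 13 + 3 x 60 + 0 = 313.
313 mod 720 = 313 minutes = 5:13.
Now compute the angle at 5:13:
Hour hand: 5 x 30 + 13 x 0.5 = 156.5 degrees
Minute hand: 13 x 6 = 78 degrees
Difference: |156.5 - 78| = 78.5 degrees
The angle is 78.5 degrees

Final answer: 78.5 degrees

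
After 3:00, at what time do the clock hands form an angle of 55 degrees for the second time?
At t minutes past 3:00, the hour hand is at 30 x 3 + 0.5t degrees and the minute hand is at 6t degrees.
The smaller angle between them is 55 degrees when |30H - 5.5t| = 55 or |30H - 5.5t| = 305.
With H = 3, solve 30 x 3 - 5.5t = +/- target for each target:
  t = (30 x 3 - 55) / 5.5 = 6.36
  t = (30 x 3 + 55) / 5.5 = 26.36
  t = (30 x 3 - 305) / 5.5 = -39.09 (outside (0, 60))
  t = (30 x 3 + 305) / 5.5 = 71.82 (outside (0, 60))
Valid solutions in (0, 60): {6.36, 26.36} minutes.
The second occurrence is t = 26.36 minutes.
The hands form a 55-degree angle at 26.36 minutes past 3:00.

Final answer: 26.36 minutes past 3:00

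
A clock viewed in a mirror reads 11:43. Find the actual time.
Reflection across the vertical (12-6) axis maps a hand at angle A degrees to (360 - A) degrees, which sends a reading of T minutes past 12:00 to (720 - T) minutes past 12:00.
Mirror reads 11:43 = 703 minutes past 12:00.
Actual time: (720 - 703) mod 720 = 17 minutes = 12:17.

Final answer: 12:17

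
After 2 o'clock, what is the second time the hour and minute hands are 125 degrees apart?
At t minutes past 2:00, the hour hand is at 30 x 2 + 0.5t degrees and the minute hand is at 6t degrees.
The smaller angle between them is 125 degrees when |30H - 5.5t| = 125 or |30H - 5.5t| = 235.
With H = 2, solve 30 x 2 - 5.5t = +/- target for each target:
  t = (30 x 2 - 125) / 5.5 = -11.82 (outside (0, 60))
  t = (30 x 2 + 125) / 5.5 = 33.64
  t = (30 x 2 - 235) / 5.5 = -31.82 (outside (0, 60))
  t = (30 x 2 + 235) / 5.5 = 53.64
Valid solutions in (0, 60): {33.64, 53.64} minutes.
The second occurrence is t = 53.64 minutes.
The hands form a 125-degree angle at 53.64 minutes past 2:00.

Final answer: 53.64 minutes past 2:00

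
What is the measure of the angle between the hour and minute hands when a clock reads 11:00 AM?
Hour hand position: 11 x 30 + 0 x 0.5 = 330 degrees
Minute hand position: 0 x 6 = 0 degrees
Difference: |330 - 0| = 330 degrees
Since 330 > 180, the smaller angle is 360 - 330 = 30 degrees

Final answer: 30 degrees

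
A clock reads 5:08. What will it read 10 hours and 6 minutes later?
Starting time: 5:08
Adding 6 minutes to 8 minutes: 8 + 6 = 14 minutes
Adding 10 hours: 5 + 10 = 15 - 12 = 3
Final time: 3:14

Final answer: 3:14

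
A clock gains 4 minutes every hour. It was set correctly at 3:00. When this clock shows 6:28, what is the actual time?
For every 60 true minutes, the faulty clock advances 64 minutes, so 1 faulty-clock minute corresponds to 60/64 true minutes.
From 3:00 to 6:28 on the faulty dial is 208 minutes.
True elapsed: 208 x 60/64 = 195 minutes = 3 hours and 15 minutes.
True time: 3:00 + 3 hours and 15 minutes = 6:15.

Final answer: 6:15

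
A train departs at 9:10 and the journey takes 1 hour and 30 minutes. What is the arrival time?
Starting time: 9:10
Adding 30 minutes to 10 minutes: 10 + 30 = 40 minutes
Adding 1 hour: 9 + 1 = 10
Final time: 10:40

Final answer: 10:40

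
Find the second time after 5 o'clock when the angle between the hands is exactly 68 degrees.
At t minutes past 5:00, the hour hand is at 30 x 5 + 0.5t degrees and the minute hand is at 6t degrees.
The smaller angle between them is 68 degrees when |30H - 5.5t| = 68 or |30H - 5.5t| = 292.
With H = 5, solve 30 x 5 - 5.5t = +/- target for each target:
  t = (30 x 5 - 68) / 5.5 = 14.91
  t = (30 x 5 + 68) / 5.5 = 39.64
  t = (30 x 5 - 292) / 5.5 = -25.82 (outside (0, 60))
  t = (30 x 5 + 292) / 5.5 = 80.36 (outside (0, 60))
Valid solutions in (0, 60): {14.91, 39.64} minutes.
The second occurrence is t = 39.64 minutes.
The hands form a 68-degree angle at 39.64 minutes past 5:00.

Final answer: 39.64 minutes past 5:00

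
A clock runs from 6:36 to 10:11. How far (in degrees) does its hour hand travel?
The hour hand moves 0.5 degrees per minute.
Time elapsed: 10:11 - 6:36 = 215 minutes
Angular displacement: 215 x 0.5 = 107.5 degrees

Final answer: 107.5 degrees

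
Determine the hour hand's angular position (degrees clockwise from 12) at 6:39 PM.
The hour hand moves 30 degrees per hour and 0.5 degrees per minute.
At 6:39: (6) x 30 + 39 x 0.5 = 180 + 19.5 = 199.5 degrees

Final answer: 199.5 degrees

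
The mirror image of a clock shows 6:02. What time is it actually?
Reflection across the vertical (12-6) axis maps a hand at angle A degrees to (360 - A) degrees, which sends a reading of T minutes past 12:00 to (720 - T) minutes past 12:00.
Mirror reads 6:02 = 362 minutes past 12:00.
Actual time: (720 - 362) mod 720 = 358 minutes = 5:58.

Final answer: 5:58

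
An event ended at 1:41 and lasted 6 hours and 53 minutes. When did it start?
Starting time: 1:41 = 101 total minutes past 12:00
Subtracting: 6 hours and 53 minutes = 413 minutes
101 - 413 = -312 (negative, add 12 hours = 720) = 408 minutes
= 6 hours and 48 minutes past 12:00 = 6:48

Final answer: 6:48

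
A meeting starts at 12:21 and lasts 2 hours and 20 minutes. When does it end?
Starting time: 12:21
Adding 20 minutes to 21 minutes: 21 + 20 = 41 minutes
Adding 2 hours: 12 + 2 = 14 - 12 = 2
Final time: 2:41

Final answer: 2:41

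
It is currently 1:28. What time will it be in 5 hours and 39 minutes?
Starting time: 1:28
Adding 39 minutes to 28 minutes: 28 + 39 = 67 minutes = 1 hour and 7 minutes
Adding 5 hours: 1 + 5 + 1 (carry) = 7
Final time: 7:07

Final answer: 7:07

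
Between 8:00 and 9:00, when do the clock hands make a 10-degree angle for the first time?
At t minutes past 8:00, the hour hand is at 30 x 8 + 0.5t degrees and the minute hand is at 6t degrees.
The smaller angle between them is 10 degrees when |30H - 5.5t| = 10 or |30H - 5.5t| = 350.
With H = 8, solve 30 x 8 - 5.5t = +/- target for each target:
  t = (30 x 8 - 10) / 5.5 = 41.82
  t = (30 x 8 + 10) / 5.5 = 45.45
  t = (30 x 8 - 350) / 5.5 = -20 (outside (0, 60))
  t = (30 x 8 + 350) / 5.5 = 107.27 (outside (0, 60))
Valid solutions in (0, 60): {41.82, 45.45} minutes.
The first occurrence is t = 41.82 minutes.
The hands form a 10-degree angle at 41.82 minutes past 8:00.

Final answer: 41.82 minutes past 8:00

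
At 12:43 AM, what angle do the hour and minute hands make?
Hour hand position: 0 x 30 + 43 x 0.5 = 21.5 degrees
Minute hand position: 43 x 6 = 258 degrees
Difference: |21.5 - 258| = 236.5 degrees
Since 236.5 > 180, the smaller angle is 360 - 236.5 = 123.5 degrees

Final answer: 123.5 degrees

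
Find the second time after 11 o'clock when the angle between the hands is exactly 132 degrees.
At t minutes past 11:00, the hour hand is at 30 x 11 + 0.5t degrees and the minute hand is at 6t degrees.
The smaller angle between them is 132 degrees when |30H - 5.5t| = 132 or |30H - 5.5t| = 228.
With H = 11, solve 30 x 11 - 5.5t = +/- target for each target:
  t = (30 x 11 - 132) / 5.5 = 36
  t = (30 x 11 + 132) / 5.5 = 84 (outside (0, 60))
  t = (30 x 11 - 228) / 5.5 = 18.55
  t = (30 x 11 + 228) / 5.5 = 101.45 (outside (0, 60))
Valid solutions in (0, 60): {18.55, 36} minutes.
The second occurrence is t = 36 minutes.
The hands form a 132-degree angle at 36 minutes past 11:00.

Final answer: 36 minutes past 11:00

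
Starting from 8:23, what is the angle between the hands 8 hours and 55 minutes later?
First find the time 8 hours and 55 minutes after 8:23.
Total minutes: 8 x 60 + 23 + 8 x 60 + 55 = 1038.
1038 mod 720 = 318 minutes = 5:18.
Now compute the angle at 5:18:
Hour hand: 5 x 30 + 18 x 0.5 = 159 degrees
Minute hand: 18 x 6 = 108 degrees
Difference: |159 - 108| = 51 degrees
The angle is 51 degrees

Final answer: 51 degrees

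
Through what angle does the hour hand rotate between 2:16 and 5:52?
The hour hand moves 0.5 degrees per minute.
Time elapsed: 5:52 - 2:16 = 216 minutes
Angular displacement: 216 x 0.5 = 108 degrees

Final answer: 108 degrees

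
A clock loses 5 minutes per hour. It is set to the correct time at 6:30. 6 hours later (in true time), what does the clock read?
For every 60 true minutes, the faulty clock advances 60 - 5 = 55 minutes.
True elapsed: 6 hours = 360 minutes.
Faulty clock advances: 360 x 55/60 = 330 minutes (drift: 30 minutes behind).
Shown time: 6:30 + 330 minutes = 12:00.

Final answer: 12:00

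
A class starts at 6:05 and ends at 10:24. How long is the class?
From 6:05 to 10:24:
(10 x 60 + 24) - (6 x 60 + 5) = 624 - 365 = 259 minutes
= 4 hours and 19 minutes

Final answer: 4 hours and 19 minutes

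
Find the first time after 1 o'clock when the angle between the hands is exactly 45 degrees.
At t minutes past 1:00, the hour hand is at 30 x 1 + 0.5t degrees and the minute hand is at 6t degrees.
The smaller angle between them is 45 degrees when |30H - 5.5t| = 45 or |30H - 5.5t| = 315.
With H = 1, solve 30 x 1 - 5.5t = +/- target for each target:
  t = (30 x 1 - 45) / 5.5 = -2.73 (outside (0, 60))
  t = (30 x 1 + 45) / 5.5 = 13.64
  t = (30 x 1 - 315) / 5.5 = -51.82 (outside (0, 60))
  t = (30 x 1 + 315) / 5.5 = 62.73 (outside (0, 60))
Valid solutions in (0, 60): {13.64} minutes.
The first occurrence is t = 13.64 minutes.
The hands form a 45-degree angle at 13.64 minutes past 1:00.

Final answer: 13.64 minutes past 1:00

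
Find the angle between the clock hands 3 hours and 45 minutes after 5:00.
First find the time 3 hours and 45 minutes after 5:00.
Total minutes: 5 x 60 + 0 + 3 x 60 + 45 = 525.
525 mod 720 = 525 minutes = 8:45.
Now compute the angle at 8:45:
Hour hand: 8 x 30 + 45 x 0.5 = 262.5 degrees
Minute hand: 45 x 6 = 270 degrees
Difference: |262.5 - 270| = 7.5 degrees
The angle is 7.5 degrees

Final answer: 7.5 degrees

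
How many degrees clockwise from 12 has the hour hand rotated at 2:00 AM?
The hour hand moves 30 degrees per hour and 0.5 degrees per minute.
At 2:00: (2) x 30 + 0 x 0.5 = 60 + 0 = 60 degrees

Final answer: 60 degrees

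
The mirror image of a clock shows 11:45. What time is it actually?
Reflection across the vertical (12-6) axis maps a hand at angle A degrees to (360 - A) degrees, which sends a reading of T minutes past 12:00 to (720 - T) minutes past 12:00.
Mirror reads 11:45 = 705 minutes past 12:00.
Actual time: (720 - 705) mod 720 = 15 minutes = 12:15.

Final answer: 12:15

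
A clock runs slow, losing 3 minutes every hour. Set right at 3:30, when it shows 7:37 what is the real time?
For every 60 true minutes, the faulty clock advances 57 minutes, so 1 faulty-clock minute corresponds to 60/57 true minutes.
From 3:30 to 7:37 on the faulty dial is 247 minutes.
True elapsed: 247 x 60/57 = 260 minutes = 4 hours and 20 minutes.
True time: 3:30 + 4 hours and 20 minutes = 7:50.

Final answer: 7:50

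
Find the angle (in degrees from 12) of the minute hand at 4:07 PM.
The minute hand moves 6 degrees per minute.
At 4:07: 7 x 6 = 42 degrees

Final answer: 42 degrees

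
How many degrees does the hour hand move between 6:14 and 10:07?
The hour hand moves 0.5 degrees per minute.
Time elapsed: 10:07 - 6:14 = 233 minutes
Angular displacement: 233 x 0.5 = 116.5 degrees

Final answer: 116.5 degrees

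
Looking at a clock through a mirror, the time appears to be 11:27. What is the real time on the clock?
Reflection across the vertical (12-6) axis maps a hand at angle A degrees to (360 - A) degrees, which sends a reading of T minutes past 12:00 to (720 - T) minutes past 12:00.
Mirror reads 11:27 = 687 minutes past 12:00.
Actual time: (720 - 687) mod 720 = 33 minutes = 12:33.

Final answer: 12:33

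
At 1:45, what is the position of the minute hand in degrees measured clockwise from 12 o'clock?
The minute hand moves 6 degrees per minute.
At 1:45: 45 x 6 = 270 degrees

Final answer: 270 degrees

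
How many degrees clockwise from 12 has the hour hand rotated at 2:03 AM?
The hour hand moves 30 degrees per hour and 0.5 degrees per minute.
At 2:03: (2) x 30 + 3 x 0.5 = 60 + 1.5 = 61.5 degrees

Final answer: 61.5 degrees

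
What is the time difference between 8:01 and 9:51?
From 8:01 to 9:51:
(9 x 60 + 51) - (8 x 60 + 1) = 591 - 481 = 110 minutes
= 1 hour and 50 minutes

Final answer: 1 hour and 50 minutes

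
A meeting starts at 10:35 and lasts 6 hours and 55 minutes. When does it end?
Starting time: 10:35
Adding 55 minutes to 35 minutes: 35 + 55 = 90 minutes = 1 hour and 30 minutes
Adding 6 hours: 10 + 6 + 1 (carry) = 17 - 12 = 5
Final time: 5:30

Final answer: 5:30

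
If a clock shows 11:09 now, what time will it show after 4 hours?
Starting time: 11:09
Adding 0 minutes to 9 minutes: 9 + 0 = 9 minutes
Adding 4 hours: 11 + 4 = 15 - 12 = 3
Final time: 3:09

Final answer: 3:09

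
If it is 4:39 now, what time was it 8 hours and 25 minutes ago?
Starting time: 4:39 = 279 total minutes past 12:00
Subtracting: 8 hours and 25 minutes = 505 minutes
279 - 505 = -226 (negative, add 12 hours = 720) = 494 minutes
= 8 hours and 14 minutes past 12:00 = 8:14

Final answer: 8:14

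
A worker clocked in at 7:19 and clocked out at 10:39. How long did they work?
From 7:19 to 10:39:
(10 x 60 + 39) - (7 x 60 + 19) = 639 - 439 = 200 minutes
= 3 hours and 20 minutes

Final answer: 3 hours and 20 minutes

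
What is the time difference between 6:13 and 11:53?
From 6:13 to 11:53:
(11 x 60 + 53) - (6 x 60 + 13) = 713 - 373 = 340 minutes
= 5 hours and 40 minutes

Final answer: 5 hours and 40 minutes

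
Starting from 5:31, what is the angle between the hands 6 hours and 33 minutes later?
First find the time 6 hours and 33 minutes after 5:31.
Total minutes: 5 x 60 + 31 + 6 x 60 + 33 = 724.
724 mod 720 = 4 minutes = 12:04.
Now compute the angle at 12:04:
Hour hand: 0 x 30 + 4 x 0.5 = 2 degrees
Minute hand: 4 x 6 = 24 degrees
Difference: |2 - 24| = 22 degrees
The angle is 22 degrees

Final answer: 22 degrees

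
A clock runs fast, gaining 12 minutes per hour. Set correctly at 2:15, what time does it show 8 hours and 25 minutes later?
For every 60 true minutes, the faulty clock advances 60 + 12 = 72 minutes.
True elapsed: 8 hours and 25 minutes = 505 minutes.
Faulty clock advances: 505 x 72/60 = 606 minutes (drift: 101 minutes ahead).
Shown time: 2:15 + 606 minutes = 12:21.

Final answer: 12:21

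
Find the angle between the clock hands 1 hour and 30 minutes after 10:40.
First find the time 1 hour and 30 minutes after 10:40.
Total minutes: 10 x 60 + 40 + 1 x 60 + 30 = 730.
730 mod 720 = 10 minutes = 12:10.
Now compute the angle at 12:10:
Hour hand: 0 x 30 + 10 x 0.5 = 5 degrees
Minute hand: 10 x 6 = 60 degrees
Difference: |5 - 60| = 55 degrees
The angle is 55 degrees

Final answer: 55 degrees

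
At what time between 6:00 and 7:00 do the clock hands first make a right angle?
At t minutes past 6:00, the hour hand is at 30 x 6 + 0.5t degrees and the minute hand is at 6t degrees.
The smaller angle between them is 90 degrees when |30H - 5.5t| = 90 or |30H - 5.5t| = 270.
With H = 6, solve 30 x 6 - 5.5t = +/- target for each target:
  t = (30 x 6 - 90) / 5.5 = 16.36
  t = (30 x 6 + 90) / 5.5 = 49.09
  t = (30 x 6 - 270) / 5.5 = -16.36 (outside (0, 60))
  t = (30 x 6 + 270) / 5.5 = 81.82 (outside (0, 60))
Valid solutions in (0, 60): {16.36, 49.09} minutes.
First occurrence: t = 16.36 minutes.
The hands are at right angles at 16.36 minutes past 6:00.

Final answer: 16.36 minutes past 6:00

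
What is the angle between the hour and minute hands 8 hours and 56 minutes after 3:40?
First find the time 8 hours and 56 minutes after 3:40.
Total minutes: 3 x 60 + 40 + 8 x 60 + 56 = 756.
756 mod 720 = 36 minutes = 12:36.
Now compute the angle at 12:36:
Hour hand: 0 x 30 + 36 x 0.5 = 18 degrees
Minute hand: 36 x 6 = 216 degrees
Difference: |18 - 216| = 198 degrees
Smaller angle: 360 - 198 = 162 degrees

Final answer: 162 degrees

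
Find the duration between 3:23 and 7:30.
From 3:23 to 7:30:
(7 x 60 + 30) - (3 x 60 + 23) = 450 - 203 = 247 minutes
= 4 hours and 7 minutes

Final answer: 4 hours and 7 minutes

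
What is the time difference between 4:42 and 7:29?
From 4:42 to 7:29:
(7 x 60 + 29) - (4 x 60 + 42) = 449 - 282 = 167 minutes
= 2 hours and 47 minutes

Final answer: 2 hours and 47 minutes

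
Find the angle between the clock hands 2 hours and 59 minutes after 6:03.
First find the time 2 hours and 59 minutes after 6:03.
Total minutes: 6 x 60 + 3 + 2 x 60 + 59 = 542.
542 mod 720 = 542 minutes = 9:02.
Now compute the angle at 9:02:
Hour hand: 9 x 30 + 2 x 0.5 = 271 degrees
Minute hand: 2 x 6 = 12 degrees
Difference: |271 - 12| = 259 degrees
Smaller angle: 360 - 259 = 101 degrees

Final answer: 101 degrees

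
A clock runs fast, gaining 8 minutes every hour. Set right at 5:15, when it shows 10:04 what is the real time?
For every 60 true minutes, the faulty clock advances 68 minutes, so 1 faulty-clock minute corresponds to 60/68 true minutes.
From 5:15 to 10:04 on the faulty dial is 289 minutes.
True elapsed: 289 x 60/68 = 255 minutes = 4 hours and 15 minutes.
True time: 5:15 + 4 hours and 15 minutes = 9:30.

Final answer: 9:30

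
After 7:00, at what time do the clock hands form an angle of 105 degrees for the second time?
At t minutes past 7:00, the hour hand is at 30 x 7 + 0.5t degrees and the minute hand is at 6t degrees.
The smaller angle between them is 105 degrees when |30H - 5.5t| = 105 or |30H - 5.5t| = 255.
With H = 7, solve 30 x 7 - 5.5t = +/- target for each target:
  t = (30 x 7 - 105) / 5.5 = 19.09
  t = (30 x 7 + 105) / 5.5 = 57.27
  t = (30 x 7 - 255) / 5.5 = -8.18 (outside (0, 60))
  t = (30 x 7 + 255) / 5.5 = 84.55 (outside (0, 60))
Valid solutions in (0, 60): {19.09, 57.27} minutes.
The second occurrence is t = 57.27 minutes.
The hands form a 105-degree angle at 57.27 minutes past 7:00.

Final answer: 57.27 minutes past 7:00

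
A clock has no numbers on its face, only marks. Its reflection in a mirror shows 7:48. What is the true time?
Reflection across the vertical (12-6) axis maps a hand at angle A degrees to (360 - A) degrees, which sends a reading of T minutes past 12:00 to (720 - T) minutes past 12:00.
Mirror reads 7:48 = 468 minutes past 12:00.
Actual time: (720 - 468) mod 720 = 252 minutes = 4:12.

Final answer: 4:12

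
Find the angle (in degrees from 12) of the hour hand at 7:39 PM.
The hour hand moves 30 degrees per hour and 0.5 degrees per minute.
At 7:39: (7) x 30 + 39 x 0.5 = 210 + 19.5 = 229.5 degrees

Final answer: 229.5 degrees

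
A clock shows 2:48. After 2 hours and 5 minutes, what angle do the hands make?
First find the time 2 hours and 5 minutes after 2:48.
Total minutes: 2 x 60 + 48 + 2 x 60 + 5 = 293.
293 mod 720 = 293 minutes = 4:53.
Now compute the angle at 4:53:
Hour hand: 4 x 30 + 53 x 0.5 = 146.5 degrees
Minute hand: 53 x 6 = 318 degrees
Difference: |146.5 - 318| = 171.5 degrees
The angle is 171.5 degrees

Final answer: 171.5 degrees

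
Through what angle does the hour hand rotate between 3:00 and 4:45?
The hour hand moves 0.5 degrees per minute.
Time elapsed: 4:45 - 3:00 = 105 minutes
Angular displacement: 105 x 0.5 = 52.5 degrees

Final answer: 52.5 degrees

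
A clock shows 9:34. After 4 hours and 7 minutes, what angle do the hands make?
First find the time 4 hours and 7 minutes after 9:34.
Total minutes: 9 x 60 + 34 + 4 x 60 + 7 = 821.
821 mod 720 = 101 minutes = 1:41.
Now compute the angle at 1:41:
Hour hand: 1 x 30 + 41 x 0.5 = 50.5 degrees
Minute hand: 41 x 6 = 246 degrees
Difference: |50.5 - 246| = 195.5 degrees
Smaller angle: 360 - 195.5 = 164.5 degrees

Final answer: 164.5 degrees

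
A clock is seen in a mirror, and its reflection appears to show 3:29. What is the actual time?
Reflection across the vertical (12-6) axis maps a hand at angle A degrees to (360 - A) degrees, which sends a reading of T minutes past 12:00 to (720 - T) minutes past 12:00.
Mirror reads 3:29 = 209 minutes past 12:00.
Actual time: (720 - 209) mod 720 = 511 minutes = 8:31.

Final answer: 8:31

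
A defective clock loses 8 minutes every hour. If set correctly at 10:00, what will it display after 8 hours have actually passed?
For every 60 true minutes, the faulty clock advances 60 - 8 = 52 minutes.
True elapsed: 8 hours = 480 minutes.
Faulty clock advances: 480 x 52/60 = 416 minutes (drift: 64 minutes behind).
Shown time: 10:00 + 416 minutes = 4:56.

Final answer: 4:56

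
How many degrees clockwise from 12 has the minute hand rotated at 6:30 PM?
The minute hand moves 6 degrees per minute.
At 6:30: 30 x 6 = 180 degrees

Final answer: 180 degrees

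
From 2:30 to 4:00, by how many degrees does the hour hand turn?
The hour hand moves 0.5 degrees per minute.
Time elapsed: 4:00 - 2:30 = 90 minutes
Angular displacement: 90 x 0.5 = 45 degrees

Final answer: 45 degrees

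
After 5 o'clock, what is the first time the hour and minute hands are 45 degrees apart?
At t minutes past 5:00, the hour hand is at 30 x 5 + 0.5t degrees and the minute hand is at 6t degrees.
The smaller angle between them is 45 degrees when |30H - 5.5t| = 45 or |30H - 5.5t| = 315.
With H = 5, solve 30 x 5 - 5.5t = +/- target for each target:
  t = (30 x 5 - 45) / 5.5 = 19.09
  t = (30 x 5 + 45) / 5.5 = 35.45
  t = (30 x 5 - 315) / 5.5 = -30 (outside (0, 60))
  t = (30 x 5 + 315) / 5.5 = 84.55 (outside (0, 60))
Valid solutions in (0, 60): {19.09, 35.45} minutes.
The first occurrence is t = 19.09 minutes.
The hands form a 45-degree angle at 19.09 minutes past 5:00.

Final answer: 19.09 minutes past 5:00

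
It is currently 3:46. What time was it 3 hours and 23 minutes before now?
Starting time: 3:46 = 226 total minutes past 12:00
Subtracting: 3 hours and 23 minutes = 203 minutes
226 - 203 = 23 minutes
= 23 minutes past 12:00 = 12:23

Final answer: 12:23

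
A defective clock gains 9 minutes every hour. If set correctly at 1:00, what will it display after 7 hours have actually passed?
For every 60 true minutes, the faulty clock advances 60 + 9 = 69 minutes.
True elapsed: 7 hours = 420 minutes.
Faulty clock advances: 420 x 69/60 = 483 minutes (drift: 63 minutes ahead).
Shown time: 1:00 + 483 minutes = 9:03.

Final answer: 9:03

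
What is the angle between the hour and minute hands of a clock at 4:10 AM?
Hour hand position: 4 x 30 + 10 x 0.5 = 125 degrees
Minute hand position: 10 x 6 = 60 degrees
Difference: |125 - 60| = 65 degrees
The angle between the hands is 65 degrees

Final answer: 65 degrees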